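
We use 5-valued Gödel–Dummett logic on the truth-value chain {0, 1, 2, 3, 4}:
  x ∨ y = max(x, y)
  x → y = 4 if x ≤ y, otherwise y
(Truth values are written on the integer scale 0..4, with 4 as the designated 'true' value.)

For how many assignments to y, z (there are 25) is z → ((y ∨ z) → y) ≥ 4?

value 4: 15 assignments (counts)
value 3: 1 assignment
value 2: 2 assignments
value 1: 3 assignments
value 0: 4 assignments
So 15 of the 25 assignments meet the threshold.

15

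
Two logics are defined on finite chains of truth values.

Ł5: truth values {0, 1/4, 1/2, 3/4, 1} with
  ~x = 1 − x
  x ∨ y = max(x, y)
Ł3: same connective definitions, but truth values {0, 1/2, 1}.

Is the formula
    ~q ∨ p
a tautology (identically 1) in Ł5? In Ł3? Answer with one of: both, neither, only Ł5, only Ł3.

neither

In Ł5: at p = 0, q = 1/4 the value is 3/4 — not a tautology.
In Ł3: at p = 0, q = 1/2 the value is 1/2 — not a tautology.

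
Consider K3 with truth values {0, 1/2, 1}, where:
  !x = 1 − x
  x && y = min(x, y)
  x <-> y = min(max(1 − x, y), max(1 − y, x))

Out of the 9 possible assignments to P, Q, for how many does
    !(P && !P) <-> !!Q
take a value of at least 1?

2

P = 0, Q = 0 ↦ 0  <
P = 0, Q = 1/2 ↦ 1/2  <
P = 0, Q = 1 ↦ 1  ≥
P = 1/2, Q = 0 ↦ 1/2  <
P = 1/2, Q = 1/2 ↦ 1/2  <
P = 1/2, Q = 1 ↦ 1/2  <
P = 1, Q = 0 ↦ 0  <
P = 1, Q = 1/2 ↦ 1/2  <
P = 1, Q = 1 ↦ 1  ≥
So 2 of the 9 assignments meet the threshold.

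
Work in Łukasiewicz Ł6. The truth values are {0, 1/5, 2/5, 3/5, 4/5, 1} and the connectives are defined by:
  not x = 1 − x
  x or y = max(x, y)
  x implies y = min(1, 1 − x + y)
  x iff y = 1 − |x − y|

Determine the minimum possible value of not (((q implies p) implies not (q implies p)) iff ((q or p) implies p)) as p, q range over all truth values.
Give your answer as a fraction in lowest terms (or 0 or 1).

1/5

Take p = 0, q = 2/5:
q implies p = 2/5 implies 0 = 3/5
q implies p = 2/5 implies 0 = 3/5
not (q implies p) = not 3/5 = 2/5
(q implies p) implies not (q implies p) = 3/5 implies 2/5 = 4/5
q or p = 2/5 or 0 = 2/5
(q or p) implies p = 2/5 implies 0 = 3/5
((q implies p) implies not (q implies p)) iff ((q or p) implies p) = 4/5 iff 3/5 = 4/5
not (((q implies p) implies not (q implies p)) iff ((q or p) implies p)) = not 4/5 = 1/5
No assignment yields a value below 1/5, so this is the minimum.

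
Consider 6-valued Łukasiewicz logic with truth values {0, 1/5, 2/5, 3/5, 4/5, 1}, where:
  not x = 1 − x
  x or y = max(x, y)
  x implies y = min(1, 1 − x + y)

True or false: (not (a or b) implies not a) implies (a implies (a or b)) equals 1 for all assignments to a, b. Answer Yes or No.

Yes

At a = 2/5, b = 4/5, for instance:
a or b = 2/5 or 4/5 = 4/5
not (a or b) = not 4/5 = 1/5
not a = not 2/5 = 3/5
not (a or b) implies not a = 1/5 implies 3/5 = 1
a implies (a or b) = 2/5 implies 4/5 = 1
(not (a or b) implies not a) implies (a implies (a or b)) = 1 implies 1 = 1
and checking the remaining 35 assignments likewise gives ≥ 1 in every case.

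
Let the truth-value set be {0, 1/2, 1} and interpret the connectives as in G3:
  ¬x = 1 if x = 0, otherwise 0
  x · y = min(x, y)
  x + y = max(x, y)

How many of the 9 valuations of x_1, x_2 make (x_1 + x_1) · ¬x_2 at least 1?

x_1 = 0, x_2 = 0 ↦ 0  <
x_1 = 0, x_2 = 1/2 ↦ 0  <
x_1 = 0, x_2 = 1 ↦ 0  <
x_1 = 1/2, x_2 = 0 ↦ 1/2  <
x_1 = 1/2, x_2 = 1/2 ↦ 0  <
x_1 = 1/2, x_2 = 1 ↦ 0  <
x_1 = 1, x_2 = 0 ↦ 1  ≥
x_1 = 1, x_2 = 1/2 ↦ 0  <
x_1 = 1, x_2 = 1 ↦ 0  <
So 1 of the 9 assignments meets the threshold.

1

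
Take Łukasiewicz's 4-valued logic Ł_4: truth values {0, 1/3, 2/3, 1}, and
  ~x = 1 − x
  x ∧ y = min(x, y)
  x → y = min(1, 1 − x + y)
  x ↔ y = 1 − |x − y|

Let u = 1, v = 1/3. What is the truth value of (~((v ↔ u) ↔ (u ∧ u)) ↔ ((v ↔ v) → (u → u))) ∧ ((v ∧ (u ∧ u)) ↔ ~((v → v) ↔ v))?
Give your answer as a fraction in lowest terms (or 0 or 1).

2/3

v ↔ u = 1/3 ↔ 1 = 1/3
u ∧ u = 1 ∧ 1 = 1
(v ↔ u) ↔ (u ∧ u) = 1/3 ↔ 1 = 1/3
~((v ↔ u) ↔ (u ∧ u)) = ~1/3 = 2/3
v ↔ v = 1/3 ↔ 1/3 = 1
u → u = 1 → 1 = 1
(v ↔ v) → (u → u) = 1 → 1 = 1
~((v ↔ u) ↔ (u ∧ u)) ↔ ((v ↔ v) → (u → u)) = 2/3 ↔ 1 = 2/3
u ∧ u = 1 ∧ 1 = 1
v ∧ (u ∧ u) = 1/3 ∧ 1 = 1/3
v → v = 1/3 → 1/3 = 1
(v → v) ↔ v = 1 ↔ 1/3 = 1/3
~((v → v) ↔ v) = ~1/3 = 2/3
(v ∧ (u ∧ u)) ↔ ~((v → v) ↔ v) = 1/3 ↔ 2/3 = 2/3
(~((v ↔ u) ↔ (u ∧ u)) ↔ ((v ↔ v) → (u → u))) ∧ ((v ∧ (u ∧ u)) ↔ ~((v → v) ↔ v)) = 2/3 ∧ 2/3 = 2/3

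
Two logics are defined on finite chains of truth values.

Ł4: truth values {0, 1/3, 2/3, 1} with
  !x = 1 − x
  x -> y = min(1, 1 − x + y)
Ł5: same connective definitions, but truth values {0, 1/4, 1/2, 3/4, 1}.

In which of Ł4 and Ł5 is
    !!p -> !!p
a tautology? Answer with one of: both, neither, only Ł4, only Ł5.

both

In Ł4: every assignment gives 1 — tautology.
In Ł5: every assignment gives 1 — tautology.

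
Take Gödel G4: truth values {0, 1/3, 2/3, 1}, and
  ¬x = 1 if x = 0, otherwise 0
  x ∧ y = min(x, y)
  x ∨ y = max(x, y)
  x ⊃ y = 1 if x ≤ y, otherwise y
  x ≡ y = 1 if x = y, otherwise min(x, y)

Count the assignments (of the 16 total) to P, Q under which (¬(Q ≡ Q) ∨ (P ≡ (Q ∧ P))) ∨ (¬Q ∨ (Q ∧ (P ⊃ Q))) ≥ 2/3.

P = 0, Q = 0 ↦ 1  ≥
P = 0, Q = 1/3 ↦ 1  ≥
P = 0, Q = 2/3 ↦ 1  ≥
P = 0, Q = 1 ↦ 1  ≥
P = 1/3, Q = 0 ↦ 1  ≥
P = 1/3, Q = 1/3 ↦ 1  ≥
P = 1/3, Q = 2/3 ↦ 1  ≥
P = 1/3, Q = 1 ↦ 1  ≥
P = 2/3, Q = 0 ↦ 1  ≥
P = 2/3, Q = 1/3 ↦ 1/3  <
P = 2/3, Q = 2/3 ↦ 1  ≥
P = 2/3, Q = 1 ↦ 1  ≥
P = 1, Q = 0 ↦ 1  ≥
P = 1, Q = 1/3 ↦ 1/3  <
P = 1, Q = 2/3 ↦ 2/3  ≥
P = 1, Q = 1 ↦ 1  ≥
So 14 of the 16 assignments meet the threshold.

14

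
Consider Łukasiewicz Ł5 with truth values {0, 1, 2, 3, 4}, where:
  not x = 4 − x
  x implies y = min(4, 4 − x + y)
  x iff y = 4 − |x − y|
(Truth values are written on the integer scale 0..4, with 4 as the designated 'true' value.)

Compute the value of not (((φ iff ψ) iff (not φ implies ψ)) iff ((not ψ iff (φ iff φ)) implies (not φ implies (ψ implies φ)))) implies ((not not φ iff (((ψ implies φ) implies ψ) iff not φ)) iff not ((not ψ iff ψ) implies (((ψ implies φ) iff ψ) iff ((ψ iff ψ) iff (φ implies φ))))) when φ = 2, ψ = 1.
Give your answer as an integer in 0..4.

φ iff ψ = 2 iff 1 = 3
not φ = not 2 = 2
not φ implies ψ = 2 implies 1 = 3
(φ iff ψ) iff (not φ implies ψ) = 3 iff 3 = 4
not ψ = not 1 = 3
φ iff φ = 2 iff 2 = 4
not ψ iff (φ iff φ) = 3 iff 4 = 3
not φ = not 2 = 2
ψ implies φ = 1 implies 2 = 4
not φ implies (ψ implies φ) = 2 implies 4 = 4
(not ψ iff (φ iff φ)) implies (not φ implies (ψ implies φ)) = 3 implies 4 = 4
((φ iff ψ) iff (not φ implies ψ)) iff ((not ψ iff (φ iff φ)) implies (not φ implies (ψ implies φ))) = 4 iff 4 = 4
not (((φ iff ψ) iff (not φ implies ψ)) iff ((not ψ iff (φ iff φ)) implies (not φ implies (ψ implies φ)))) = not 4 = 0
not φ = not 2 = 2
not not φ = not 2 = 2
ψ implies φ = 1 implies 2 = 4
(ψ implies φ) implies ψ = 4 implies 1 = 1
not φ = not 2 = 2
((ψ implies φ) implies ψ) iff not φ = 1 iff 2 = 3
not not φ iff (((ψ implies φ) implies ψ) iff not φ) = 2 iff 3 = 3
not ψ = not 1 = 3
not ψ iff ψ = 3 iff 1 = 2
ψ implies φ = 1 implies 2 = 4
(ψ implies φ) iff ψ = 4 iff 1 = 1
ψ iff ψ = 1 iff 1 = 4
φ implies φ = 2 implies 2 = 4
(ψ iff ψ) iff (φ implies φ) = 4 iff 4 = 4
((ψ implies φ) iff ψ) iff ((ψ iff ψ) iff (φ implies φ)) = 1 iff 4 = 1
(not ψ iff ψ) implies (((ψ implies φ) iff ψ) iff ((ψ iff ψ) iff (φ implies φ))) = 2 implies 1 = 3
not ((not ψ iff ψ) implies (((ψ implies φ) iff ψ) iff ((ψ iff ψ) iff (φ implies φ)))) = not 3 = 1
(not not φ iff (((ψ implies φ) implies ψ) iff not φ)) iff not ((not ψ iff ψ) implies (((ψ implies φ) iff ψ) iff ((ψ iff ψ) iff (φ implies φ)))) = 3 iff 1 = 2
not (((φ iff ψ) iff (not φ implies ψ)) iff ((not ψ iff (φ iff φ)) implies (not φ implies (ψ implies φ)))) implies ((not not φ iff (((ψ implies φ) implies ψ) iff not φ)) iff not ((not ψ iff ψ) implies (((ψ implies φ) iff ψ) iff ((ψ iff ψ) iff (φ implies φ))))) = 0 implies 2 = 4

4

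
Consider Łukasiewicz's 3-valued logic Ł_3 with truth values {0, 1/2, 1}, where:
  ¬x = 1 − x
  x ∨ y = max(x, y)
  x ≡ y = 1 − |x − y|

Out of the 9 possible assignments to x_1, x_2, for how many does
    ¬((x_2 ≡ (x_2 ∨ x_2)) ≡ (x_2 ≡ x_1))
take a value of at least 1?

x_1 = 0, x_2 = 0 ↦ 0  <
x_1 = 0, x_2 = 1/2 ↦ 1/2  <
x_1 = 0, x_2 = 1 ↦ 1  ≥
x_1 = 1/2, x_2 = 0 ↦ 1/2  <
x_1 = 1/2, x_2 = 1/2 ↦ 0  <
x_1 = 1/2, x_2 = 1 ↦ 1/2  <
x_1 = 1, x_2 = 0 ↦ 1  ≥
x_1 = 1, x_2 = 1/2 ↦ 1/2  <
x_1 = 1, x_2 = 1 ↦ 0  <
So 2 of the 9 assignments meet the threshold.

2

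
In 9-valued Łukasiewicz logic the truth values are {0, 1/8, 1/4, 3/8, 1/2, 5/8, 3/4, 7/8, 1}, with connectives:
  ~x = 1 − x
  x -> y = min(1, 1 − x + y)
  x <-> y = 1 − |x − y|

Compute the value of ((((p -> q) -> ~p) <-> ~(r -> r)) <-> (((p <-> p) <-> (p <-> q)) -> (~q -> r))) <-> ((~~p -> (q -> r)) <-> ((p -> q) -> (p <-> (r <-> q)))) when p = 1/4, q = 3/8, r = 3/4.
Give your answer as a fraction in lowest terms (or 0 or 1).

5/8

p -> q = 1/4 -> 3/8 = 1
~p = ~1/4 = 3/4
(p -> q) -> ~p = 1 -> 3/4 = 3/4
r -> r = 3/4 -> 3/4 = 1
~(r -> r) = ~1 = 0
((p -> q) -> ~p) <-> ~(r -> r) = 3/4 <-> 0 = 1/4
p <-> p = 1/4 <-> 1/4 = 1
p <-> q = 1/4 <-> 3/8 = 7/8
(p <-> p) <-> (p <-> q) = 1 <-> 7/8 = 7/8
~q = ~3/8 = 5/8
~q -> r = 5/8 -> 3/4 = 1
((p <-> p) <-> (p <-> q)) -> (~q -> r) = 7/8 -> 1 = 1
(((p -> q) -> ~p) <-> ~(r -> r)) <-> (((p <-> p) <-> (p <-> q)) -> (~q -> r)) = 1/4 <-> 1 = 1/4
~p = ~1/4 = 3/4
~~p = ~3/4 = 1/4
q -> r = 3/8 -> 3/4 = 1
~~p -> (q -> r) = 1/4 -> 1 = 1
p -> q = 1/4 -> 3/8 = 1
r <-> q = 3/4 <-> 3/8 = 5/8
p <-> (r <-> q) = 1/4 <-> 5/8 = 5/8
(p -> q) -> (p <-> (r <-> q)) = 1 -> 5/8 = 5/8
(~~p -> (q -> r)) <-> ((p -> q) -> (p <-> (r <-> q))) = 1 <-> 5/8 = 5/8
((((p -> q) -> ~p) <-> ~(r -> r)) <-> (((p <-> p) <-> (p <-> q)) -> (~q -> r))) <-> ((~~p -> (q -> r)) <-> ((p -> q) -> (p <-> (r <-> q)))) = 1/4 <-> 5/8 = 5/8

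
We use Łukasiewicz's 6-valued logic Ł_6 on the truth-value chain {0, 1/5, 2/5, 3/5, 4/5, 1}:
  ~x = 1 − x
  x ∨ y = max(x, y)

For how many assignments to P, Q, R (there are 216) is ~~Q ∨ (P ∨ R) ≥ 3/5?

value 1: 91 assignments (counts)
value 4/5: 61 assignments (counts)
value 3/5: 37 assignments (counts)
value 2/5: 19 assignments
value 1/5: 7 assignments
value 0: 1 assignment
So 189 of the 216 assignments meet the threshold.

189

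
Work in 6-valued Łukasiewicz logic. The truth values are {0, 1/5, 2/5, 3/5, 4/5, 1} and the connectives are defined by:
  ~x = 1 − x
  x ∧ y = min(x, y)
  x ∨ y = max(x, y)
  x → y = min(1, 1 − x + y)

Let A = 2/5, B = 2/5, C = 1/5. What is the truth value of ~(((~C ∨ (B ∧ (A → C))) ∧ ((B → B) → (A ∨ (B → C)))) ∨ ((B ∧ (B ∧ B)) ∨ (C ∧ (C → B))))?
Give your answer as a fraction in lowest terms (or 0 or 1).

1/5

~C = ~1/5 = 4/5
A → C = 2/5 → 1/5 = 4/5
B ∧ (A → C) = 2/5 ∧ 4/5 = 2/5
~C ∨ (B ∧ (A → C)) = 4/5 ∨ 2/5 = 4/5
B → B = 2/5 → 2/5 = 1
B → C = 2/5 → 1/5 = 4/5
A ∨ (B → C) = 2/5 ∨ 4/5 = 4/5
(B → B) → (A ∨ (B → C)) = 1 → 4/5 = 4/5
(~C ∨ (B ∧ (A → C))) ∧ ((B → B) → (A ∨ (B → C))) = 4/5 ∧ 4/5 = 4/5
B ∧ B = 2/5 ∧ 2/5 = 2/5
B ∧ (B ∧ B) = 2/5 ∧ 2/5 = 2/5
C → B = 1/5 → 2/5 = 1
C ∧ (C → B) = 1/5 ∧ 1 = 1/5
(B ∧ (B ∧ B)) ∨ (C ∧ (C → B)) = 2/5 ∨ 1/5 = 2/5
((~C ∨ (B ∧ (A → C))) ∧ ((B → B) → (A ∨ (B → C)))) ∨ ((B ∧ (B ∧ B)) ∨ (C ∧ (C → B))) = 4/5 ∨ 2/5 = 4/5
~(((~C ∨ (B ∧ (A → C))) ∧ ((B → B) → (A ∨ (B → C)))) ∨ ((B ∧ (B ∧ B)) ∨ (C ∧ (C → B)))) = ~4/5 = 1/5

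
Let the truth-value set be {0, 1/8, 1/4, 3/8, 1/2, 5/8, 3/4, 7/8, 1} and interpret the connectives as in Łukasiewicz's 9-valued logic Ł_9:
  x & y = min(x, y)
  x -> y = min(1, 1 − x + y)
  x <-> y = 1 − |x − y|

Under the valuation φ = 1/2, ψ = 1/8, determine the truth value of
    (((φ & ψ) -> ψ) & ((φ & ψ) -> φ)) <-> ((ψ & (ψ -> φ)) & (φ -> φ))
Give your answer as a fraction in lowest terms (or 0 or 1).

1/8

φ & ψ = 1/2 & 1/8 = 1/8
(φ & ψ) -> ψ = 1/8 -> 1/8 = 1
φ & ψ = 1/2 & 1/8 = 1/8
(φ & ψ) -> φ = 1/8 -> 1/2 = 1
((φ & ψ) -> ψ) & ((φ & ψ) -> φ) = 1 & 1 = 1
ψ -> φ = 1/8 -> 1/2 = 1
ψ & (ψ -> φ) = 1/8 & 1 = 1/8
φ -> φ = 1/2 -> 1/2 = 1
(ψ & (ψ -> φ)) & (φ -> φ) = 1/8 & 1 = 1/8
(((φ & ψ) -> ψ) & ((φ & ψ) -> φ)) <-> ((ψ & (ψ -> φ)) & (φ -> φ)) = 1 <-> 1/8 = 1/8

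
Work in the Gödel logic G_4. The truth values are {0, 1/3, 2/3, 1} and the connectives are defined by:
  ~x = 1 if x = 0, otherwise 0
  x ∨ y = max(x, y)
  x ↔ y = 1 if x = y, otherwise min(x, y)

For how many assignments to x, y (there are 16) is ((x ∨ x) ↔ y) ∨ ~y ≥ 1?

7

x = 0, y = 0 ↦ 1  ≥
x = 0, y = 1/3 ↦ 0  <
x = 0, y = 2/3 ↦ 0  <
x = 0, y = 1 ↦ 0  <
x = 1/3, y = 0 ↦ 1  ≥
x = 1/3, y = 1/3 ↦ 1  ≥
x = 1/3, y = 2/3 ↦ 1/3  <
x = 1/3, y = 1 ↦ 1/3  <
x = 2/3, y = 0 ↦ 1  ≥
x = 2/3, y = 1/3 ↦ 1/3  <
x = 2/3, y = 2/3 ↦ 1  ≥
x = 2/3, y = 1 ↦ 2/3  <
x = 1, y = 0 ↦ 1  ≥
x = 1, y = 1/3 ↦ 1/3  <
x = 1, y = 2/3 ↦ 2/3  <
x = 1, y = 1 ↦ 1  ≥
So 7 of the 16 assignments meet the threshold.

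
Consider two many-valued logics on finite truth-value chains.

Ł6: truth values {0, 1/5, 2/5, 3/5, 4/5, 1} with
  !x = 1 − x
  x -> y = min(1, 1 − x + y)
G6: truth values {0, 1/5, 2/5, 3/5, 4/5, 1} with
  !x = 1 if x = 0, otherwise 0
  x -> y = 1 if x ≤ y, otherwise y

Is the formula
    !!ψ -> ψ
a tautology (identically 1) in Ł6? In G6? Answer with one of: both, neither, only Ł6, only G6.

only Ł6

In Ł6: every assignment gives 1 — tautology.
In G6: at ψ = 1/5 the value is 1/5 — not a tautology.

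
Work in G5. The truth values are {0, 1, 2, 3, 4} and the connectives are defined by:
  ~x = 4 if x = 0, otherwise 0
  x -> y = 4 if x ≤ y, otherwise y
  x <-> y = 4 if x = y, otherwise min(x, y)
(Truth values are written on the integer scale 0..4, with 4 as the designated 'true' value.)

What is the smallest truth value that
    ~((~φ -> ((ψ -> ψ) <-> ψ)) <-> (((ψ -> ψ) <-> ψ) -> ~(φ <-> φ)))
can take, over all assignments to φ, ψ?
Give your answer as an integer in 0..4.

Take φ = 1, ψ = 0:
~φ = ~1 = 0
ψ -> ψ = 0 -> 0 = 4
(ψ -> ψ) <-> ψ = 4 <-> 0 = 0
~φ -> ((ψ -> ψ) <-> ψ) = 0 -> 0 = 4
ψ -> ψ = 0 -> 0 = 4
(ψ -> ψ) <-> ψ = 4 <-> 0 = 0
φ <-> φ = 1 <-> 1 = 4
~(φ <-> φ) = ~4 = 0
((ψ -> ψ) <-> ψ) -> ~(φ <-> φ) = 0 -> 0 = 4
(~φ -> ((ψ -> ψ) <-> ψ)) <-> (((ψ -> ψ) <-> ψ) -> ~(φ <-> φ)) = 4 <-> 4 = 4
~((~φ -> ((ψ -> ψ) <-> ψ)) <-> (((ψ -> ψ) <-> ψ) -> ~(φ <-> φ))) = ~4 = 0
No assignment yields a value below 0, so this is the minimum.

0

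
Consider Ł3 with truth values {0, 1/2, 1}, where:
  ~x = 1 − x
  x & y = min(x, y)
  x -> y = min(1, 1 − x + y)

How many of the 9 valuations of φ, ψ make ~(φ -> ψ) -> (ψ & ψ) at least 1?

φ = 0, ψ = 0 ↦ 1  ≥
φ = 0, ψ = 1/2 ↦ 1  ≥
φ = 0, ψ = 1 ↦ 1  ≥
φ = 1/2, ψ = 0 ↦ 1/2  <
φ = 1/2, ψ = 1/2 ↦ 1  ≥
φ = 1/2, ψ = 1 ↦ 1  ≥
φ = 1, ψ = 0 ↦ 0  <
φ = 1, ψ = 1/2 ↦ 1  ≥
φ = 1, ψ = 1 ↦ 1  ≥
So 7 of the 9 assignments meet the threshold.

7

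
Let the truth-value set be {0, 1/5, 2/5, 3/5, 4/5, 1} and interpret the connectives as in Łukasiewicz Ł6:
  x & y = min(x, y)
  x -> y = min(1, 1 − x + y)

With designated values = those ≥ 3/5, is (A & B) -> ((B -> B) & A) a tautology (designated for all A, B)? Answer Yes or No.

At A = 3/5, B = 1/5, for instance:
A & B = 3/5 & 1/5 = 1/5
B -> B = 1/5 -> 1/5 = 1
(B -> B) & A = 1 & 3/5 = 3/5
(A & B) -> ((B -> B) & A) = 1/5 -> 3/5 = 1
and checking the remaining 35 assignments likewise gives ≥ 3/5 in every case.

Yes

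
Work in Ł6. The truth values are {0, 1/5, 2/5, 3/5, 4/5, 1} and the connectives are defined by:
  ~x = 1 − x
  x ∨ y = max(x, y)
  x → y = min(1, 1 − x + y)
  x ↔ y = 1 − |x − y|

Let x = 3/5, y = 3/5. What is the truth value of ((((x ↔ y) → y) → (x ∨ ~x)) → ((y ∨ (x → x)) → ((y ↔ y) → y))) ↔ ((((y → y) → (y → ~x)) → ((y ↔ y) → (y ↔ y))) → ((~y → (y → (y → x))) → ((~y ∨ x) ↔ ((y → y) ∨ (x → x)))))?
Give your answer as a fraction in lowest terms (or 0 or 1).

1

x ↔ y = 3/5 ↔ 3/5 = 1
(x ↔ y) → y = 1 → 3/5 = 3/5
~x = ~3/5 = 2/5
x ∨ ~x = 3/5 ∨ 2/5 = 3/5
((x ↔ y) → y) → (x ∨ ~x) = 3/5 → 3/5 = 1
x → x = 3/5 → 3/5 = 1
y ∨ (x → x) = 3/5 ∨ 1 = 1
y ↔ y = 3/5 ↔ 3/5 = 1
(y ↔ y) → y = 1 → 3/5 = 3/5
(y ∨ (x → x)) → ((y ↔ y) → y) = 1 → 3/5 = 3/5
(((x ↔ y) → y) → (x ∨ ~x)) → ((y ∨ (x → x)) → ((y ↔ y) → y)) = 1 → 3/5 = 3/5
y → y = 3/5 → 3/5 = 1
~x = ~3/5 = 2/5
y → ~x = 3/5 → 2/5 = 4/5
(y → y) → (y → ~x) = 1 → 4/5 = 4/5
y ↔ y = 3/5 ↔ 3/5 = 1
y ↔ y = 3/5 ↔ 3/5 = 1
(y ↔ y) → (y ↔ y) = 1 → 1 = 1
((y → y) → (y → ~x)) → ((y ↔ y) → (y ↔ y)) = 4/5 → 1 = 1
~y = ~3/5 = 2/5
y → x = 3/5 → 3/5 = 1
y → (y → x) = 3/5 → 1 = 1
~y → (y → (y → x)) = 2/5 → 1 = 1
~y = ~3/5 = 2/5
~y ∨ x = 2/5 ∨ 3/5 = 3/5
y → y = 3/5 → 3/5 = 1
x → x = 3/5 → 3/5 = 1
(y → y) ∨ (x → x) = 1 ∨ 1 = 1
(~y ∨ x) ↔ ((y → y) ∨ (x → x)) = 3/5 ↔ 1 = 3/5
(~y → (y → (y → x))) → ((~y ∨ x) ↔ ((y → y) ∨ (x → x))) = 1 → 3/5 = 3/5
(((y → y) → (y → ~x)) → ((y ↔ y) → (y ↔ y))) → ((~y → (y → (y → x))) → ((~y ∨ x) ↔ ((y → y) ∨ (x → x)))) = 1 → 3/5 = 3/5
((((x ↔ y) → y) → (x ∨ ~x)) → ((y ∨ (x → x)) → ((y ↔ y) → y))) ↔ ((((y → y) → (y → ~x)) → ((y ↔ y) → (y ↔ y))) → ((~y → (y → (y → x))) → ((~y ∨ x) ↔ ((y → y) ∨ (x → x))))) = 3/5 ↔ 3/5 = 1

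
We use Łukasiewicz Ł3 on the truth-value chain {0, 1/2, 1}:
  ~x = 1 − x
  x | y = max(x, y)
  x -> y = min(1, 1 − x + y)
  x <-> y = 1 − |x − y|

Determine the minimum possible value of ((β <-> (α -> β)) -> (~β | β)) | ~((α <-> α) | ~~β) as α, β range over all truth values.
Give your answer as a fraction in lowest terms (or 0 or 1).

1/2

Take α = 1, β = 1/2:
α -> β = 1 -> 1/2 = 1/2
β <-> (α -> β) = 1/2 <-> 1/2 = 1
~β = ~1/2 = 1/2
~β | β = 1/2 | 1/2 = 1/2
(β <-> (α -> β)) -> (~β | β) = 1 -> 1/2 = 1/2
α <-> α = 1 <-> 1 = 1
~β = ~1/2 = 1/2
~~β = ~1/2 = 1/2
(α <-> α) | ~~β = 1 | 1/2 = 1
~((α <-> α) | ~~β) = ~1 = 0
((β <-> (α -> β)) -> (~β | β)) | ~((α <-> α) | ~~β) = 1/2 | 0 = 1/2
No assignment yields a value below 1/2, so this is the minimum.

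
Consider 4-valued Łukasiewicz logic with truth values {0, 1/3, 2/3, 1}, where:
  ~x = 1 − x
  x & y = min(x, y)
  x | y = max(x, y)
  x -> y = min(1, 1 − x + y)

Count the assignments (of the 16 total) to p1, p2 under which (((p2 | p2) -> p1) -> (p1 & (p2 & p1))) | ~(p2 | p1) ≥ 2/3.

12

p1 = 0, p2 = 0 ↦ 1  ≥
p1 = 0, p2 = 1/3 ↦ 2/3  ≥
p1 = 0, p2 = 2/3 ↦ 2/3  ≥
p1 = 0, p2 = 1 ↦ 1  ≥
p1 = 1/3, p2 = 0 ↦ 2/3  ≥
p1 = 1/3, p2 = 1/3 ↦ 2/3  ≥
p1 = 1/3, p2 = 2/3 ↦ 2/3  ≥
p1 = 1/3, p2 = 1 ↦ 1  ≥
p1 = 2/3, p2 = 0 ↦ 1/3  <
p1 = 2/3, p2 = 1/3 ↦ 1/3  <
p1 = 2/3, p2 = 2/3 ↦ 2/3  ≥
p1 = 2/3, p2 = 1 ↦ 1  ≥
p1 = 1, p2 = 0 ↦ 0  <
p1 = 1, p2 = 1/3 ↦ 1/3  <
p1 = 1, p2 = 2/3 ↦ 2/3  ≥
p1 = 1, p2 = 1 ↦ 1  ≥
So 12 of the 16 assignments meet the threshold.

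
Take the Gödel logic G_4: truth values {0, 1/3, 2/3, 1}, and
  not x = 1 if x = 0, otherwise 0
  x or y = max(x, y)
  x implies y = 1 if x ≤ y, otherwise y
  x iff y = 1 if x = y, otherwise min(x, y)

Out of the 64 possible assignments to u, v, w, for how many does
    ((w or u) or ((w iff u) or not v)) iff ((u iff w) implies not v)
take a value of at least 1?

value 1: 22 assignments (counts)
value 2/3: 6 assignments
value 1/3: 6 assignments
value 0: 30 assignments
So 22 of the 64 assignments meet the threshold.

22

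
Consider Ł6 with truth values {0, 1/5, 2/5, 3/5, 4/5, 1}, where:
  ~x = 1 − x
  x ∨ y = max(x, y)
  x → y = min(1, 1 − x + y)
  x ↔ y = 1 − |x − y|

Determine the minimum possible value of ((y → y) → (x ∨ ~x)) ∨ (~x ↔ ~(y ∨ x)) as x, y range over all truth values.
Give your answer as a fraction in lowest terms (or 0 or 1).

Take x = 2/5, y = 4/5:
y → y = 4/5 → 4/5 = 1
~x = ~2/5 = 3/5
x ∨ ~x = 2/5 ∨ 3/5 = 3/5
(y → y) → (x ∨ ~x) = 1 → 3/5 = 3/5
~x = ~2/5 = 3/5
y ∨ x = 4/5 ∨ 2/5 = 4/5
~(y ∨ x) = ~4/5 = 1/5
~x ↔ ~(y ∨ x) = 3/5 ↔ 1/5 = 3/5
((y → y) → (x ∨ ~x)) ∨ (~x ↔ ~(y ∨ x)) = 3/5 ∨ 3/5 = 3/5
No assignment yields a value below 3/5, so this is the minimum.

3/5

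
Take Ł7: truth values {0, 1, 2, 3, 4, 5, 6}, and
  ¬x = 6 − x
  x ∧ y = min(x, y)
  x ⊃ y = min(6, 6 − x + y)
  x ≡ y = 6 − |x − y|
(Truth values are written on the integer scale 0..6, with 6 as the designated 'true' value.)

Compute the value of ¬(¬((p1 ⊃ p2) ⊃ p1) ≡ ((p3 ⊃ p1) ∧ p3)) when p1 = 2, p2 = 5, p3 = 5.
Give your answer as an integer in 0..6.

p1 ⊃ p2 = 2 ⊃ 5 = 6
(p1 ⊃ p2) ⊃ p1 = 6 ⊃ 2 = 2
¬((p1 ⊃ p2) ⊃ p1) = ¬2 = 4
p3 ⊃ p1 = 5 ⊃ 2 = 3
(p3 ⊃ p1) ∧ p3 = 3 ∧ 5 = 3
¬((p1 ⊃ p2) ⊃ p1) ≡ ((p3 ⊃ p1) ∧ p3) = 4 ≡ 3 = 5
¬(¬((p1 ⊃ p2) ⊃ p1) ≡ ((p3 ⊃ p1) ∧ p3)) = ¬5 = 1

1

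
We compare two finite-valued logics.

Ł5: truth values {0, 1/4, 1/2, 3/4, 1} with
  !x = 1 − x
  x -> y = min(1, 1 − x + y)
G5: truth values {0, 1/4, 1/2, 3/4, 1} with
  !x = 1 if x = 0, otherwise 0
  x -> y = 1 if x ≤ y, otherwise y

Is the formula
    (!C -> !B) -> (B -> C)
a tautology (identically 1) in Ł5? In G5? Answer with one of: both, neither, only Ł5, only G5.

In Ł5: every assignment gives 1 — tautology.
In G5: at B = 1/2, C = 1/4 the value is 1/4 — not a tautology.

only Ł5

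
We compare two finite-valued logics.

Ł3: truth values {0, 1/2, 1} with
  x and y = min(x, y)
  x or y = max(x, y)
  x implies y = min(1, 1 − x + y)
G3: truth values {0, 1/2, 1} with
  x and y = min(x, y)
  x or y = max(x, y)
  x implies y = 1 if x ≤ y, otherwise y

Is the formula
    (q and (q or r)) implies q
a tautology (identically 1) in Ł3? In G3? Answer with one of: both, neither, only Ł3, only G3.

both

In Ł3: every assignment gives 1 — tautology.
In G3: every assignment gives 1 — tautology.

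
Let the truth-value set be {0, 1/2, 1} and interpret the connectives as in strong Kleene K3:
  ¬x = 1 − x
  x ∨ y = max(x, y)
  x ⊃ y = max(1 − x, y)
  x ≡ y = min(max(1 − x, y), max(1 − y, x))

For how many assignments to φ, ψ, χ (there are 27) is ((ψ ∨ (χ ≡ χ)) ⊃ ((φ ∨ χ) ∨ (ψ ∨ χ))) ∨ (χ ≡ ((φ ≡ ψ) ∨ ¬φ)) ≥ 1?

19

value 1: 19 assignments (counts)
value 1/2: 7 assignments
value 0: 1 assignment
So 19 of the 27 assignments meet the threshold.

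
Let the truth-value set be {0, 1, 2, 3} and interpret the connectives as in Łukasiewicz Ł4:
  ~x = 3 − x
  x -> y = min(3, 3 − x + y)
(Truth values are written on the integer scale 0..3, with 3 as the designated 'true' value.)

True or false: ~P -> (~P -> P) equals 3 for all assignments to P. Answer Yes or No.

Counterexample: take P = 0.
~P = ~0 = 3
~P = ~0 = 3
~P -> P = 3 -> 0 = 0
~P -> (~P -> P) = 3 -> 0 = 0
This gives 0 ≠ 3.

No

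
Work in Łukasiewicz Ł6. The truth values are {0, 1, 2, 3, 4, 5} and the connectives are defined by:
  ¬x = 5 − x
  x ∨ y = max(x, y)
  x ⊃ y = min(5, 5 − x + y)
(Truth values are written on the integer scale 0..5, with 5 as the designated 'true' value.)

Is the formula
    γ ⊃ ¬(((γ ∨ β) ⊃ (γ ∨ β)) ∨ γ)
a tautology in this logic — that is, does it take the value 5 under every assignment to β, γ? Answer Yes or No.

No

Counterexample: take β = 0, γ = 1.
γ ∨ β = 1 ∨ 0 = 1
γ ∨ β = 1 ∨ 0 = 1
(γ ∨ β) ⊃ (γ ∨ β) = 1 ⊃ 1 = 5
((γ ∨ β) ⊃ (γ ∨ β)) ∨ γ = 5 ∨ 1 = 5
¬(((γ ∨ β) ⊃ (γ ∨ β)) ∨ γ) = ¬5 = 0
γ ⊃ ¬(((γ ∨ β) ⊃ (γ ∨ β)) ∨ γ) = 1 ⊃ 0 = 4
This gives 4 ≠ 5.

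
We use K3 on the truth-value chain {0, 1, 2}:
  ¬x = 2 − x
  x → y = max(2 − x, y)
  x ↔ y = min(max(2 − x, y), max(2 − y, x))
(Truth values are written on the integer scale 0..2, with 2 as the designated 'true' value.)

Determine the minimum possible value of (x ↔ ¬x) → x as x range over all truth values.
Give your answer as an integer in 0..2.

Take x = 1:
¬x = ¬1 = 1
x ↔ ¬x = 1 ↔ 1 = 1
(x ↔ ¬x) → x = 1 → 1 = 1
No assignment yields a value below 1, so this is the minimum.

1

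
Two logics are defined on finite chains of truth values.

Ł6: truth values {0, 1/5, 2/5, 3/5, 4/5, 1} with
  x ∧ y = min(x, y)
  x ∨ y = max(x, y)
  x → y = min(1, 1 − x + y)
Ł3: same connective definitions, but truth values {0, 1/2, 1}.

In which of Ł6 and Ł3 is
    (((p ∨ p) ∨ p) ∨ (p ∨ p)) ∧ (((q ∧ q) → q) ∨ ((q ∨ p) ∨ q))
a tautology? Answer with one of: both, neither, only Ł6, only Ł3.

neither

In Ł6: at p = 0, q = 0 the value is 0 — not a tautology.
In Ł3: at p = 0, q = 0 the value is 0 — not a tautology.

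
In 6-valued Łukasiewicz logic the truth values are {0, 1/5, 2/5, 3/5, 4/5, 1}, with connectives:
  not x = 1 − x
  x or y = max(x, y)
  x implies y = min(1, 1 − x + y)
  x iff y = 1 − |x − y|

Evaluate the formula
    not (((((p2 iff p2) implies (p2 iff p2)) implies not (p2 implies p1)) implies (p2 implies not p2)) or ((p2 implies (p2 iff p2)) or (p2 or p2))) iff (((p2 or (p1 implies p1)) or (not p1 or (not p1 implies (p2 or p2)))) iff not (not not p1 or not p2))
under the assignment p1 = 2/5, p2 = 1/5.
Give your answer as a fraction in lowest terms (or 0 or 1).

4/5

p2 iff p2 = 1/5 iff 1/5 = 1
p2 iff p2 = 1/5 iff 1/5 = 1
(p2 iff p2) implies (p2 iff p2) = 1 implies 1 = 1
p2 implies p1 = 1/5 implies 2/5 = 1
not (p2 implies p1) = not 1 = 0
((p2 iff p2) implies (p2 iff p2)) implies not (p2 implies p1) = 1 implies 0 = 0
not p2 = not 1/5 = 4/5
p2 implies not p2 = 1/5 implies 4/5 = 1
(((p2 iff p2) implies (p2 iff p2)) implies not (p2 implies p1)) implies (p2 implies not p2) = 0 implies 1 = 1
p2 iff p2 = 1/5 iff 1/5 = 1
p2 implies (p2 iff p2) = 1/5 implies 1 = 1
p2 or p2 = 1/5 or 1/5 = 1/5
(p2 implies (p2 iff p2)) or (p2 or p2) = 1 or 1/5 = 1
((((p2 iff p2) implies (p2 iff p2)) implies not (p2 implies p1)) implies (p2 implies not p2)) or ((p2 implies (p2 iff p2)) or (p2 or p2)) = 1 or 1 = 1
not (((((p2 iff p2) implies (p2 iff p2)) implies not (p2 implies p1)) implies (p2 implies not p2)) or ((p2 implies (p2 iff p2)) or (p2 or p2))) = not 1 = 0
p1 implies p1 = 2/5 implies 2/5 = 1
p2 or (p1 implies p1) = 1/5 or 1 = 1
not p1 = not 2/5 = 3/5
not p1 = not 2/5 = 3/5
p2 or p2 = 1/5 or 1/5 = 1/5
not p1 implies (p2 or p2) = 3/5 implies 1/5 = 3/5
not p1 or (not p1 implies (p2 or p2)) = 3/5 or 3/5 = 3/5
(p2 or (p1 implies p1)) or (not p1 or (not p1 implies (p2 or p2))) = 1 or 3/5 = 1
not p1 = not 2/5 = 3/5
not not p1 = not 3/5 = 2/5
not p2 = not 1/5 = 4/5
not not p1 or not p2 = 2/5 or 4/5 = 4/5
not (not not p1 or not p2) = not 4/5 = 1/5
((p2 or (p1 implies p1)) or (not p1 or (not p1 implies (p2 or p2)))) iff not (not not p1 or not p2) = 1 iff 1/5 = 1/5
not (((((p2 iff p2) implies (p2 iff p2)) implies not (p2 implies p1)) implies (p2 implies not p2)) or ((p2 implies (p2 iff p2)) or (p2 or p2))) iff (((p2 or (p1 implies p1)) or (not p1 or (not p1 implies (p2 or p2)))) iff not (not not p1 or not p2)) = 0 iff 1/5 = 4/5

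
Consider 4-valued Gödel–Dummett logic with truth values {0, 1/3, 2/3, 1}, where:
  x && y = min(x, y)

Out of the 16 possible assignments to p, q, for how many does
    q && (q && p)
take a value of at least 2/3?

p = 0, q = 0 ↦ 0  <
p = 0, q = 1/3 ↦ 0  <
p = 0, q = 2/3 ↦ 0  <
p = 0, q = 1 ↦ 0  <
p = 1/3, q = 0 ↦ 0  <
p = 1/3, q = 1/3 ↦ 1/3  <
p = 1/3, q = 2/3 ↦ 1/3  <
p = 1/3, q = 1 ↦ 1/3  <
p = 2/3, q = 0 ↦ 0  <
p = 2/3, q = 1/3 ↦ 1/3  <
p = 2/3, q = 2/3 ↦ 2/3  ≥
p = 2/3, q = 1 ↦ 2/3  ≥
p = 1, q = 0 ↦ 0  <
p = 1, q = 1/3 ↦ 1/3  <
p = 1, q = 2/3 ↦ 2/3  ≥
p = 1, q = 1 ↦ 1  ≥
So 4 of the 16 assignments meet the threshold.

4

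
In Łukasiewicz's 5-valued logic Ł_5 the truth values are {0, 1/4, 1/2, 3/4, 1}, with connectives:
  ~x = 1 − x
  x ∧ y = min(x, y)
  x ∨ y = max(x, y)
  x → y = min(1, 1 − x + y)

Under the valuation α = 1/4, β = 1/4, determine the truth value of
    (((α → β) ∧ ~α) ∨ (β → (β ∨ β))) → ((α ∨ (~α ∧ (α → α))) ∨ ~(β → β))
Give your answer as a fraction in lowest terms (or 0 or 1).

α → β = 1/4 → 1/4 = 1
~α = ~1/4 = 3/4
(α → β) ∧ ~α = 1 ∧ 3/4 = 3/4
β ∨ β = 1/4 ∨ 1/4 = 1/4
β → (β ∨ β) = 1/4 → 1/4 = 1
((α → β) ∧ ~α) ∨ (β → (β ∨ β)) = 3/4 ∨ 1 = 1
~α = ~1/4 = 3/4
α → α = 1/4 → 1/4 = 1
~α ∧ (α → α) = 3/4 ∧ 1 = 3/4
α ∨ (~α ∧ (α → α)) = 1/4 ∨ 3/4 = 3/4
β → β = 1/4 → 1/4 = 1
~(β → β) = ~1 = 0
(α ∨ (~α ∧ (α → α))) ∨ ~(β → β) = 3/4 ∨ 0 = 3/4
(((α → β) ∧ ~α) ∨ (β → (β ∨ β))) → ((α ∨ (~α ∧ (α → α))) ∨ ~(β → β)) = 1 → 3/4 = 3/4

3/4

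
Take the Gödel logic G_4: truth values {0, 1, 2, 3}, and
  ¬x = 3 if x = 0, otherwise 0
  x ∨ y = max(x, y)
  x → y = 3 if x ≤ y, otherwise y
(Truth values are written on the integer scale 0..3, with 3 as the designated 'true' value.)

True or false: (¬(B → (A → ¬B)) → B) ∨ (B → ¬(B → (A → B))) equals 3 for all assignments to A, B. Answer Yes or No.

No

Counterexample: take A = 1, B = 1.
¬B = ¬1 = 0
A → ¬B = 1 → 0 = 0
B → (A → ¬B) = 1 → 0 = 0
¬(B → (A → ¬B)) = ¬0 = 3
¬(B → (A → ¬B)) → B = 3 → 1 = 1
A → B = 1 → 1 = 3
B → (A → B) = 1 → 3 = 3
¬(B → (A → B)) = ¬3 = 0
B → ¬(B → (A → B)) = 1 → 0 = 0
(¬(B → (A → ¬B)) → B) ∨ (B → ¬(B → (A → B))) = 1 ∨ 0 = 1
This gives 1 ≠ 3.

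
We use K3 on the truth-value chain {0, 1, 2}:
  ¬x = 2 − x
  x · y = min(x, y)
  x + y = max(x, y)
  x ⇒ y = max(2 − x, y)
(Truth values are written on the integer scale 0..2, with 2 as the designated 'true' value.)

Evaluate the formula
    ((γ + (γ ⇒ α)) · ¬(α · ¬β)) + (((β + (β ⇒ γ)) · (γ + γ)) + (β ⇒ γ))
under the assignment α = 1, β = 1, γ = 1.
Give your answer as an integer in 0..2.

1

γ ⇒ α = 1 ⇒ 1 = 1
γ + (γ ⇒ α) = 1 + 1 = 1
¬β = ¬1 = 1
α · ¬β = 1 · 1 = 1
¬(α · ¬β) = ¬1 = 1
(γ + (γ ⇒ α)) · ¬(α · ¬β) = 1 · 1 = 1
β ⇒ γ = 1 ⇒ 1 = 1
β + (β ⇒ γ) = 1 + 1 = 1
γ + γ = 1 + 1 = 1
(β + (β ⇒ γ)) · (γ + γ) = 1 · 1 = 1
β ⇒ γ = 1 ⇒ 1 = 1
((β + (β ⇒ γ)) · (γ + γ)) + (β ⇒ γ) = 1 + 1 = 1
((γ + (γ ⇒ α)) · ¬(α · ¬β)) + (((β + (β ⇒ γ)) · (γ + γ)) + (β ⇒ γ)) = 1 + 1 = 1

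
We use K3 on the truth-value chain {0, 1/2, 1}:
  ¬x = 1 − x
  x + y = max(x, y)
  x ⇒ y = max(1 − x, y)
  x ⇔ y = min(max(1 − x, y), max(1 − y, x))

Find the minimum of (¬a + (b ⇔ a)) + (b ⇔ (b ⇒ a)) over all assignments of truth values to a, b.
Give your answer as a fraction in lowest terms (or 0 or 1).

Take a = 1, b = 0:
¬a = ¬1 = 0
b ⇔ a = 0 ⇔ 1 = 0
¬a + (b ⇔ a) = 0 + 0 = 0
b ⇒ a = 0 ⇒ 1 = 1
b ⇔ (b ⇒ a) = 0 ⇔ 1 = 0
(¬a + (b ⇔ a)) + (b ⇔ (b ⇒ a)) = 0 + 0 = 0
No assignment yields a value below 0, so this is the minimum.

0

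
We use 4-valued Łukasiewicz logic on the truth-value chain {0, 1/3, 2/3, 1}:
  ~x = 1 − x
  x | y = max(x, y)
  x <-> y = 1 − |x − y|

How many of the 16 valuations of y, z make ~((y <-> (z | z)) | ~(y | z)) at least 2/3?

6

y = 0, z = 0 ↦ 0  <
y = 0, z = 1/3 ↦ 1/3  <
y = 0, z = 2/3 ↦ 2/3  ≥
y = 0, z = 1 ↦ 1  ≥
y = 1/3, z = 0 ↦ 1/3  <
y = 1/3, z = 1/3 ↦ 0  <
y = 1/3, z = 2/3 ↦ 1/3  <
y = 1/3, z = 1 ↦ 2/3  ≥
y = 2/3, z = 0 ↦ 2/3  ≥
y = 2/3, z = 1/3 ↦ 1/3  <
y = 2/3, z = 2/3 ↦ 0  <
y = 2/3, z = 1 ↦ 1/3  <
y = 1, z = 0 ↦ 1  ≥
y = 1, z = 1/3 ↦ 2/3  ≥
y = 1, z = 2/3 ↦ 1/3  <
y = 1, z = 1 ↦ 0  <
So 6 of the 16 assignments meet the threshold.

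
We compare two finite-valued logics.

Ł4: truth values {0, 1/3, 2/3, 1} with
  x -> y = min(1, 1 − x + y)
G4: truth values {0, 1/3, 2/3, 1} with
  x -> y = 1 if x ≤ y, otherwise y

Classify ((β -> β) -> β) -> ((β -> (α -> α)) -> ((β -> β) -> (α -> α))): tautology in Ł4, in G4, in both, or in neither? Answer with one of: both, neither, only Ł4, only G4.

In Ł4: every assignment gives 1 — tautology.
In G4: every assignment gives 1 — tautology.

both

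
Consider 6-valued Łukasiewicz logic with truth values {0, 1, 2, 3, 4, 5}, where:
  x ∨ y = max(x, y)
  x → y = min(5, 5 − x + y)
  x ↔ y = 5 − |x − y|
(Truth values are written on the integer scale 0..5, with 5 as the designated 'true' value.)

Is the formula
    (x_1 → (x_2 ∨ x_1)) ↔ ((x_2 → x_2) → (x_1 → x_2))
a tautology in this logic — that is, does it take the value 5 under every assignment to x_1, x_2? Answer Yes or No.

No

Counterexample: take x_1 = 1, x_2 = 0.
x_2 ∨ x_1 = 0 ∨ 1 = 1
x_1 → (x_2 ∨ x_1) = 1 → 1 = 5
x_2 → x_2 = 0 → 0 = 5
x_1 → x_2 = 1 → 0 = 4
(x_2 → x_2) → (x_1 → x_2) = 5 → 4 = 4
(x_1 → (x_2 ∨ x_1)) ↔ ((x_2 → x_2) → (x_1 → x_2)) = 5 ↔ 4 = 4
This gives 4 ≠ 5.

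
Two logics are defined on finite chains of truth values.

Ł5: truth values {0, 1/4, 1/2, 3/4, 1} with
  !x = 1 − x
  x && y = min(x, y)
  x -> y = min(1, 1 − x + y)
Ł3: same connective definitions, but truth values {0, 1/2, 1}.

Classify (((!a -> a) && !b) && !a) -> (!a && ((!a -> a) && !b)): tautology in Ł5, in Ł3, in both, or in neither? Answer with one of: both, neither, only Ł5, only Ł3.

In Ł5: every assignment gives 1 — tautology.
In Ł3: every assignment gives 1 — tautology.

both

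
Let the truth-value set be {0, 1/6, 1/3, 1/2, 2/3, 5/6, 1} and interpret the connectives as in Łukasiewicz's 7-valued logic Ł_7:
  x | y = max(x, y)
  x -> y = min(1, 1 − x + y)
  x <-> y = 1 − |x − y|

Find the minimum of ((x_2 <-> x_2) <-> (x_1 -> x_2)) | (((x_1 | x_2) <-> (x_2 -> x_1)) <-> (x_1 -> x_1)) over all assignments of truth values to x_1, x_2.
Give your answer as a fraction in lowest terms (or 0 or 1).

1/2

Take x_1 = 1/2, x_2 = 0:
x_2 <-> x_2 = 0 <-> 0 = 1
x_1 -> x_2 = 1/2 -> 0 = 1/2
(x_2 <-> x_2) <-> (x_1 -> x_2) = 1 <-> 1/2 = 1/2
x_1 | x_2 = 1/2 | 0 = 1/2
x_2 -> x_1 = 0 -> 1/2 = 1
(x_1 | x_2) <-> (x_2 -> x_1) = 1/2 <-> 1 = 1/2
x_1 -> x_1 = 1/2 -> 1/2 = 1
((x_1 | x_2) <-> (x_2 -> x_1)) <-> (x_1 -> x_1) = 1/2 <-> 1 = 1/2
((x_2 <-> x_2) <-> (x_1 -> x_2)) | (((x_1 | x_2) <-> (x_2 -> x_1)) <-> (x_1 -> x_1)) = 1/2 | 1/2 = 1/2
No assignment yields a value below 1/2, so this is the minimum.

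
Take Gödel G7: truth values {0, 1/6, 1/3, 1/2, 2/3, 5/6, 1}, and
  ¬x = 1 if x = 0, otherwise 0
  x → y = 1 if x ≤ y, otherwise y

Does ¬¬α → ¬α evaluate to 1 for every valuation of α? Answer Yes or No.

No

Counterexample: take α = 1/6.
¬α = ¬1/6 = 0
¬¬α = ¬0 = 1
¬α = ¬1/6 = 0
¬¬α → ¬α = 1 → 0 = 0
This gives 0 ≠ 1.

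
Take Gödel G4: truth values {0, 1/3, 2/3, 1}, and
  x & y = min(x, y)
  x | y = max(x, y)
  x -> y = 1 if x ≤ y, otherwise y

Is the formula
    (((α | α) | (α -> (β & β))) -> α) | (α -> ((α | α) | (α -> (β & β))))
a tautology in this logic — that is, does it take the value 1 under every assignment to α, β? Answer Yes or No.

α = 0, β = 0 ↦ 1
α = 0, β = 1/3 ↦ 1
α = 0, β = 2/3 ↦ 1
α = 0, β = 1 ↦ 1
α = 1/3, β = 0 ↦ 1
α = 1/3, β = 1/3 ↦ 1
α = 1/3, β = 2/3 ↦ 1
α = 1/3, β = 1 ↦ 1
α = 2/3, β = 0 ↦ 1
α = 2/3, β = 1/3 ↦ 1
α = 2/3, β = 2/3 ↦ 1
α = 2/3, β = 1 ↦ 1
α = 1, β = 0 ↦ 1
α = 1, β = 1/3 ↦ 1
α = 1, β = 2/3 ↦ 1
α = 1, β = 1 ↦ 1
Every assignment gives a value ≥ 1.

Yes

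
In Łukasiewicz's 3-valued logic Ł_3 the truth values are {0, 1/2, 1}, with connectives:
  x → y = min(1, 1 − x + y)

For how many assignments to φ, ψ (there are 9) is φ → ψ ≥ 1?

6

φ = 0, ψ = 0 ↦ 1  ≥
φ = 0, ψ = 1/2 ↦ 1  ≥
φ = 0, ψ = 1 ↦ 1  ≥
φ = 1/2, ψ = 0 ↦ 1/2  <
φ = 1/2, ψ = 1/2 ↦ 1  ≥
φ = 1/2, ψ = 1 ↦ 1  ≥
φ = 1, ψ = 0 ↦ 0  <
φ = 1, ψ = 1/2 ↦ 1/2  <
φ = 1, ψ = 1 ↦ 1  ≥
So 6 of the 9 assignments meet the threshold.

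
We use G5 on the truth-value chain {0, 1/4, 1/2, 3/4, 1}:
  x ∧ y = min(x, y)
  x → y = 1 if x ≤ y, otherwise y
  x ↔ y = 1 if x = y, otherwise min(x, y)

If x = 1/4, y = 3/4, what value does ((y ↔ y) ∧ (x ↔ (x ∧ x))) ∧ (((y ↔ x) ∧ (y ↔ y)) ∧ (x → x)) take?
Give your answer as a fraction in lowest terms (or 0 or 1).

1/4

y ↔ y = 3/4 ↔ 3/4 = 1
x ∧ x = 1/4 ∧ 1/4 = 1/4
x ↔ (x ∧ x) = 1/4 ↔ 1/4 = 1
(y ↔ y) ∧ (x ↔ (x ∧ x)) = 1 ∧ 1 = 1
y ↔ x = 3/4 ↔ 1/4 = 1/4
y ↔ y = 3/4 ↔ 3/4 = 1
(y ↔ x) ∧ (y ↔ y) = 1/4 ∧ 1 = 1/4
x → x = 1/4 → 1/4 = 1
((y ↔ x) ∧ (y ↔ y)) ∧ (x → x) = 1/4 ∧ 1 = 1/4
((y ↔ y) ∧ (x ↔ (x ∧ x))) ∧ (((y ↔ x) ∧ (y ↔ y)) ∧ (x → x)) = 1 ∧ 1/4 = 1/4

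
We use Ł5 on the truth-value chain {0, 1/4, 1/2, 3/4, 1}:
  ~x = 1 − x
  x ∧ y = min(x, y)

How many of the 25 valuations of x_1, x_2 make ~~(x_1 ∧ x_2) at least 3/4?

4

value 1: 1 assignment (counts)
value 3/4: 3 assignments (counts)
value 1/2: 5 assignments
value 1/4: 7 assignments
value 0: 9 assignments
So 4 of the 25 assignments meet the threshold.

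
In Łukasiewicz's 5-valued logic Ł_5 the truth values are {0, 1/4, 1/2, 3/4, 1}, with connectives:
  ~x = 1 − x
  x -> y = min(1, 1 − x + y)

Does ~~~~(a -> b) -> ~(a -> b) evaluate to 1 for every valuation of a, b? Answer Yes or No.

Counterexample: take a = 0, b = 0.
a -> b = 0 -> 0 = 1
~(a -> b) = ~1 = 0
~~(a -> b) = ~0 = 1
~~~(a -> b) = ~1 = 0
~~~~(a -> b) = ~0 = 1
a -> b = 0 -> 0 = 1
~(a -> b) = ~1 = 0
~~~~(a -> b) -> ~(a -> b) = 1 -> 0 = 0
This gives 0 ≠ 1.

No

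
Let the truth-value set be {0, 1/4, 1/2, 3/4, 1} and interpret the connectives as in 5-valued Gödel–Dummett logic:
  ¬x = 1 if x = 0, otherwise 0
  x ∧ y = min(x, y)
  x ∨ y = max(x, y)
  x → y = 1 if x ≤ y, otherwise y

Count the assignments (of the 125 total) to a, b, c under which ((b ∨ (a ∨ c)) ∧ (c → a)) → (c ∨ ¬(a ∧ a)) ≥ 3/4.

value 1: 69 assignments (counts)
value 3/4: 6 assignments (counts)
value 1/2: 12 assignments
value 1/4: 18 assignments
value 0: 20 assignments
So 75 of the 125 assignments meet the threshold.

75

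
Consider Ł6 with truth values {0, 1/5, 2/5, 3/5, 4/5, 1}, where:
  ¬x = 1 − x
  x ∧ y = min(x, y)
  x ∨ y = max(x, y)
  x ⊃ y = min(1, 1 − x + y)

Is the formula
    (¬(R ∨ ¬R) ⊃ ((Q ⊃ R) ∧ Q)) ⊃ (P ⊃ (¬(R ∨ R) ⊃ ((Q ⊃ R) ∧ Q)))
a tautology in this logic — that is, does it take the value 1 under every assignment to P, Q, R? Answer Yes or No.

Counterexample: take P = 1/5, Q = 0, R = 0.
¬R = ¬0 = 1
R ∨ ¬R = 0 ∨ 1 = 1
¬(R ∨ ¬R) = ¬1 = 0
Q ⊃ R = 0 ⊃ 0 = 1
(Q ⊃ R) ∧ Q = 1 ∧ 0 = 0
¬(R ∨ ¬R) ⊃ ((Q ⊃ R) ∧ Q) = 0 ⊃ 0 = 1
R ∨ R = 0 ∨ 0 = 0
¬(R ∨ R) = ¬0 = 1
Q ⊃ R = 0 ⊃ 0 = 1
(Q ⊃ R) ∧ Q = 1 ∧ 0 = 0
¬(R ∨ R) ⊃ ((Q ⊃ R) ∧ Q) = 1 ⊃ 0 = 0
P ⊃ (¬(R ∨ R) ⊃ ((Q ⊃ R) ∧ Q)) = 1/5 ⊃ 0 = 4/5
(¬(R ∨ ¬R) ⊃ ((Q ⊃ R) ∧ Q)) ⊃ (P ⊃ (¬(R ∨ R) ⊃ ((Q ⊃ R) ∧ Q))) = 1 ⊃ 4/5 = 4/5
This gives 4/5 ≠ 1.

No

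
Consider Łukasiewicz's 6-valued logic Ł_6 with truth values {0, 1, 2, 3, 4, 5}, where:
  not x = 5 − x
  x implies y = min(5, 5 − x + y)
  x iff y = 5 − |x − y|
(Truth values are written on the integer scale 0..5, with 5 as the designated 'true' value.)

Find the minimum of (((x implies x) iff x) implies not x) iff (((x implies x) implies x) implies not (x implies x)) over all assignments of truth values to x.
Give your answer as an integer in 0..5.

3

Take x = 2:
x implies x = 2 implies 2 = 5
(x implies x) iff x = 5 iff 2 = 2
not x = not 2 = 3
((x implies x) iff x) implies not x = 2 implies 3 = 5
x implies x = 2 implies 2 = 5
(x implies x) implies x = 5 implies 2 = 2
x implies x = 2 implies 2 = 5
not (x implies x) = not 5 = 0
((x implies x) implies x) implies not (x implies x) = 2 implies 0 = 3
(((x implies x) iff x) implies not x) iff (((x implies x) implies x) implies not (x implies x)) = 5 iff 3 = 3
No assignment yields a value below 3, so this is the minimum.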